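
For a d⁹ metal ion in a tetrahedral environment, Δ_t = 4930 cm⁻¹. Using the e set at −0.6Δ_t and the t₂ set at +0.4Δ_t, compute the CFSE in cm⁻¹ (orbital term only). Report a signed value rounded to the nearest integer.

Tetrahedral fields are weak (Δₜ ≈ 4/9 Δₒ), so electrons fill high-spin.
Electron filling gives e⁴ t₂⁵.
Orbital CFSE = 4(-0.6) + 5(0.4) = -0.4Δ_t = -0.4 × 4930 = -1972 cm⁻¹.

-1972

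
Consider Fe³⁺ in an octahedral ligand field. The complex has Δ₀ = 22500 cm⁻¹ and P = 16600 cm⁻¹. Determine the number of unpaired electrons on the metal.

Group 8 minus oxidation state +3 gives a d⁵ configuration for Fe³⁺.
Δ₀ > P, so pairing is preferred: the ground state is low-spin.
Configuration: t₂g⁵ eg⁰.
Unpaired electrons: 1.

1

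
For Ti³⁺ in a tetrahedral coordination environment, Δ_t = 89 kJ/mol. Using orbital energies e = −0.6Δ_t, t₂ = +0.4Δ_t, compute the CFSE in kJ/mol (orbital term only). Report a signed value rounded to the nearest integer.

Group 4 minus oxidation state +3 gives a d¹ configuration for Ti³⁺.
With tetrahedral geometry the complex is necessarily high-spin.
Configuration: e¹ t₂⁰.
Orbital CFSE = 1(-0.6) + 0(0.4) = -0.6Δ_t = -0.6 × 89 = -53 kJ/mol.

-53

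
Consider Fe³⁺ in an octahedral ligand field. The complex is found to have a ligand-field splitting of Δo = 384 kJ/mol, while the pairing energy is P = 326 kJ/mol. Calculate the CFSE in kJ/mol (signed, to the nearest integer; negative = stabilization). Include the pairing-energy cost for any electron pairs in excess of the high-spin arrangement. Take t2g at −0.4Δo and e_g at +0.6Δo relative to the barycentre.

-116

Group 8 minus oxidation state +3 gives a d⁵ configuration for Fe³⁺.
Here Δo > P (384 > 326), so the low-spin state is favoured.
Filling d⁵ accordingly: t2g^5 e_g^0.
Orbital CFSE = -2.0Δo = -2.0 × 384 = -768 kJ/mol.
Excess pairs vs high-spin: 2 − 0 = 2; pairing cost = +652 kJ/mol.
Net CFSE = -768 + 652 = -116 kJ/mol.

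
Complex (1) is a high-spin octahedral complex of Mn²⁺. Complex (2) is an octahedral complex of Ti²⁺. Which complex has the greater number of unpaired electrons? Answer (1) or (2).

(1)

(1): Mn²⁺: group 7, so d-count = 7 − 2 = 5; t2g^3 e_g^2 → 5 unpaired.
(2): Ti²⁺: group 4, so d-count = 4 − 2 = 2; For octahedral d² the high- and low-spin configurations coincide; t₂g² eg⁰ → 2 unpaired.
So (1) has more unpaired electrons.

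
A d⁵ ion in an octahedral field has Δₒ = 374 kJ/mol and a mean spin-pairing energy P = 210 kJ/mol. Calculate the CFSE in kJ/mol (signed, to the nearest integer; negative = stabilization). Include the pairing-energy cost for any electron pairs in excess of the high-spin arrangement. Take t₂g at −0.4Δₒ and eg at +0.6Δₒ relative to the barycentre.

With Δₒ > P the complex is low-spin.
Filling d⁵ accordingly: t₂g⁵ eg⁰.
Orbital CFSE = -2.0Δₒ = -2.0 × 374 = -748 kJ/mol.
Excess pairs vs high-spin: 2 − 0 = 2; pairing cost = +420 kJ/mol.
Net CFSE = -748 + 420 = -328 kJ/mol.

-328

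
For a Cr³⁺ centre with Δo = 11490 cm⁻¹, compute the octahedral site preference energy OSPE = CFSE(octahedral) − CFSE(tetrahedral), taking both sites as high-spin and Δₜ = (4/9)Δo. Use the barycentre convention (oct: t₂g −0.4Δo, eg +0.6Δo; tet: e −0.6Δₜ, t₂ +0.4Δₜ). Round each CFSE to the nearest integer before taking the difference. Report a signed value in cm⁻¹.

-9703

Group 6 minus oxidation state +3 gives a d³ configuration for Cr³⁺.
Octahedral high-spin t₂g³ eg⁰: CFSE = -1.2 × 11490 = -13788 cm⁻¹.
Tetrahedral e² t₂¹ gives -0.8Δₜ = -0.8 × (4/9) × 11490 = -4085 cm⁻¹.
Subtracting, OSPE = -13788 − (-4085) = -9703 cm⁻¹.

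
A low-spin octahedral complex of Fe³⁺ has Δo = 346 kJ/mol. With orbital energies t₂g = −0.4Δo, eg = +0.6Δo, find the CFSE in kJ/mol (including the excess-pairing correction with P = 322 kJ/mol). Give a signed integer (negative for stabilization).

-48

Fe is in group 8, so Fe³⁺ is d⁵ (8 − 3 = 5).
Configuration: t₂g⁵ eg⁰.
CFSE(orbital) = 5×(-0.4Δo) + 0×(0.6Δo) = -2.0Δo; with Δo = 346 kJ/mol that is -692 kJ/mol.
Pairing penalty: 2 pairs vs 0 in the high-spin reference → 2 extra × P = 644 kJ/mol.
Combining: -692 + 644 = -48 kJ/mol.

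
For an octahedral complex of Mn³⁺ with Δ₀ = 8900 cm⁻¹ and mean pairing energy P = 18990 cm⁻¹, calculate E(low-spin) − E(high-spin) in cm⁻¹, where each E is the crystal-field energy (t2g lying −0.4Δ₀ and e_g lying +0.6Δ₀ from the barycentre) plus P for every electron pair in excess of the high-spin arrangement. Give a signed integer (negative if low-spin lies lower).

10090

Group 7 minus oxidation state +3 gives a d⁴ configuration for Mn³⁺.
High-spin: t2g^3 e_g^1, CFSE = -0.6Δ₀ = -5340 cm⁻¹.
Low-spin: t2g^4 e_g^0, orbital CFSE = -1.6Δ₀ = -14240 cm⁻¹; plus 1 excess pair × P = +18990 cm⁻¹; total 4750 cm⁻¹.
E(LS) − E(HS) = 4750 − (-5340) = 10090 cm⁻¹.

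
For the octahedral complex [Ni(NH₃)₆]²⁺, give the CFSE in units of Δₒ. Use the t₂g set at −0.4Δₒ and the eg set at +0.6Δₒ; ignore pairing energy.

-1.2 Δₒ

NH₃ is neutral, so the +2 overall charge sits on Ni: oxidation state +2.
Ni sits in group 10; removing 2 electrons leaves Ni²⁺ with 10 − 2 = 8 d electrons.
Configuration: t₂g⁶ eg².
CFSE = 6(-0.4Δₒ) + 2(0.6Δₒ) = -2.4Δₒ + 1.2Δₒ = -1.2Δₒ.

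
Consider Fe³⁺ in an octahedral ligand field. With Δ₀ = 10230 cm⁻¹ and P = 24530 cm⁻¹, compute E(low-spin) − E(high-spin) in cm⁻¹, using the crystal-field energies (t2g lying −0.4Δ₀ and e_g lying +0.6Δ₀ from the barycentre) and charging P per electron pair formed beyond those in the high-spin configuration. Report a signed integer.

Fe is in group 8, so Fe³⁺ is d⁵ (8 − 3 = 5).
In the high-spin limit (t2g^3 e_g^2) the orbital term is 0.0Δ₀ = 0 cm⁻¹, with no excess pairing.
Low-spin: t2g^5 e_g^0, orbital CFSE = -2.0Δ₀ = -20460 cm⁻¹; plus 2 excess pairs × P = +49060 cm⁻¹; total 28600 cm⁻¹.
The difference is 28600 − (0) = 28600 cm⁻¹, so high-spin lies lower.

28600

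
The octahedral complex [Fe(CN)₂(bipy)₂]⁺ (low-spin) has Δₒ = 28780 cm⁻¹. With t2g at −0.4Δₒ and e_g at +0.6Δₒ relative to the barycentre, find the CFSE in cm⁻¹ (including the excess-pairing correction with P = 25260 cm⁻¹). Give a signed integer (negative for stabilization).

Ligand charges: 2×(-1) from CN⁻ and 2×(+0) from bipy sum to -2; with overall charge +1, Fe is +3.
Fe sits in group 8; removing 3 electrons leaves Fe³⁺ with 8 − 3 = 5 d electrons.
Configuration: t2g^5 e_g^0.
The orbital stabilization is -2.0Δₒ = -2.0 × 28780 = -57560 cm⁻¹.
High-spin d⁵ would be t2g^3 e_g^2 with 0 pairs; low-spin has 2, so 2 excess pairs cost +2P = +50520 cm⁻¹.
Combining: -57560 + 50520 = -7040 cm⁻¹.

-7040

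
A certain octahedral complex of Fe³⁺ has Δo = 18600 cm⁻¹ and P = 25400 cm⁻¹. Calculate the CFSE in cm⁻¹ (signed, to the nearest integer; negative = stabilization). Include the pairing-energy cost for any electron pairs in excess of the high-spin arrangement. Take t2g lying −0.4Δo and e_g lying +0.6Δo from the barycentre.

Fe³⁺: group 8, so d-count = 8 − 3 = 5.
Since Δo = 18600 cm⁻¹ < P = 25400 cm⁻¹, the complex adopts the high-spin configuration.
Configuration: t2g^3 e_g^2.
Orbital CFSE = 0.0Δo = 0.0 × 18600 = 0 cm⁻¹.
High-spin has no excess pairs, so no pairing correction applies.

0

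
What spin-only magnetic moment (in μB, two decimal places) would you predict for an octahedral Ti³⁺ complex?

1.73 μB

Ti sits in group 4; removing 3 electrons leaves Ti³⁺ with 4 − 3 = 1 d electrons.
For octahedral d¹ the high- and low-spin configurations coincide.
Configuration: t₂g¹ eg⁰ → 1 unpaired electron.
μ(spin-only) = √[1(1+2)] = √3 ≈ 1.73 μB.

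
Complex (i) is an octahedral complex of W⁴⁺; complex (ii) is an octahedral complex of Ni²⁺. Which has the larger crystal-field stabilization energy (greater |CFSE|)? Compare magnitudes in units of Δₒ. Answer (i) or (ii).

(i): W⁴⁺: group 6, so d-count = 6 − 4 = 2; t₂g² eg⁰, CFSE = -0.8Δₒ.
(ii): Ni²⁺: group 10, so d-count = 10 − 2 = 8; For octahedral d⁸ the high- and low-spin configurations coincide; t2g^6 e_g^2, CFSE = -1.2Δₒ.
So (ii) has the larger |CFSE|.

(ii)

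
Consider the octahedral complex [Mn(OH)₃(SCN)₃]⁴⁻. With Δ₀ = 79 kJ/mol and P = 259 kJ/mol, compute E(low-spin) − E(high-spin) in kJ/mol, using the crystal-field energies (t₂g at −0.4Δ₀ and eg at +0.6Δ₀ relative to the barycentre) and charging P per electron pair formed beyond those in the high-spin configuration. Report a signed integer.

Ligand charges: 3×(-1) from OH⁻ and 3×(-1) from SCN⁻ sum to -6; with overall charge -4, Mn is +2.
Mn sits in group 7; removing 2 electrons leaves Mn²⁺ with 7 − 2 = 5 d electrons.
In the high-spin limit (t₂g³ eg²) the orbital term is 0.0Δ₀ = 0 kJ/mol, with no excess pairing.
For low-spin the configuration is t₂g⁵ eg⁰: orbital energy -2.0 × 79 = -158 kJ/mol, and 2 additional pairs relative to high-spin add 518 kJ/mol, giving 360 kJ/mol.
E(LS) − E(HS) = 360 − (0) = 360 kJ/mol.

360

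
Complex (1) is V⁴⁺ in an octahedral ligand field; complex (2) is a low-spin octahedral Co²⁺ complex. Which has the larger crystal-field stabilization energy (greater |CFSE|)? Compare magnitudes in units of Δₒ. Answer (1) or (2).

(2)

(1): Group 5 minus oxidation state +4 gives a d¹ configuration for V⁴⁺; t₂g¹ eg⁰, CFSE = -0.4Δₒ.
(2): Co²⁺: group 9, so d-count = 9 − 2 = 7; t₂g⁶ eg¹, CFSE = -1.8Δₒ.
So (2) has the larger |CFSE|.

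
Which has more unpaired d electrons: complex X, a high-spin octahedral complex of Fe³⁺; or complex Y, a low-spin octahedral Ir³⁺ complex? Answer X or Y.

X

X: Fe³⁺: group 8, so d-count = 8 − 3 = 5; t₂g³ eg² → 5 unpaired.
Y: Ir³⁺: group 9, so d-count = 9 − 3 = 6; t2g^6 e_g^0 → 0 unpaired.
So X has more unpaired electrons.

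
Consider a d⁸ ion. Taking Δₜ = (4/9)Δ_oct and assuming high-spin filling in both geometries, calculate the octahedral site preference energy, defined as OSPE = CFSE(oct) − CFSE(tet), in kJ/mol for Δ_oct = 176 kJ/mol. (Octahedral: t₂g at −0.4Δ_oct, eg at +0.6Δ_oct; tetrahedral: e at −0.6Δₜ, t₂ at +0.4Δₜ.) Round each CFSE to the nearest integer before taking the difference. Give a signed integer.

Octahedral high-spin t₂g⁶ eg²: CFSE = -1.2 × 176 = -211 kJ/mol.
Tetrahedral e⁴ t₂⁴ gives -0.8Δₜ = -0.8 × (4/9) × 176 = -63 kJ/mol.
OSPE = -211 − (-63) = -148 kJ/mol.

-148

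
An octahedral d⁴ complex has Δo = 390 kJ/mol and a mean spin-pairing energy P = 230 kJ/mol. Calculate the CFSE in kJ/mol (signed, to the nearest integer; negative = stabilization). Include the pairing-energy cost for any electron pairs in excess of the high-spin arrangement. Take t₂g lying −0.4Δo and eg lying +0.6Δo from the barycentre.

Δo > P, so pairing is preferred: the ground state is low-spin.
Filling d⁴ accordingly: t₂g⁴ eg⁰.
Orbital CFSE = -1.6Δo = -1.6 × 390 = -624 kJ/mol.
Excess pairs vs high-spin: 1 − 0 = 1; pairing cost = +230 kJ/mol.
Net CFSE = -624 + 230 = -394 kJ/mol.

-394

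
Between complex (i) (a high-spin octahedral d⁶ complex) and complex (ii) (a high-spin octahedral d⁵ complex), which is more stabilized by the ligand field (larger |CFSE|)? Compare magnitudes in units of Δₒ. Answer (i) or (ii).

(i): t2g^4 e_g^2, CFSE = -0.4Δₒ.
(ii): t₂g³ eg², CFSE = 0.0Δₒ.
So (i) has the larger |CFSE|.

(i)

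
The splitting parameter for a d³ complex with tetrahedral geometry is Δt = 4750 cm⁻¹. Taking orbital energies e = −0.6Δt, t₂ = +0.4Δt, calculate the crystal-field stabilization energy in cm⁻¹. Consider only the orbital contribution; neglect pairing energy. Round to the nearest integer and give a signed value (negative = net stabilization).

-3800

Tetrahedral fields are weak (Δₜ ≈ 4/9 Δₒ), so electrons fill high-spin.
Configuration: e² t₂¹.
CFSE(orbital) = 2×(-0.6Δt) + 1×(0.4Δt) = -0.8Δt; with Δt = 4750 cm⁻¹ that is -3800 cm⁻¹.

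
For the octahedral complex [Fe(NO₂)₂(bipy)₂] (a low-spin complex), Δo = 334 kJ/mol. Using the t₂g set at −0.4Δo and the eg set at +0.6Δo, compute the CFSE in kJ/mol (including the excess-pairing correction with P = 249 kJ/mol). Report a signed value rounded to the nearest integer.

Ligand charges: 2×(-1) from NO₂⁻ and 2×(+0) from bipy sum to -2; with overall charge +0, Fe is +2.
Fe sits in group 8; removing 2 electrons leaves Fe²⁺ with 8 − 2 = 6 d electrons.
Electron filling gives t₂g⁶ eg⁰.
CFSE(orbital) = 6×(-0.4Δo) + 0×(0.6Δo) = -2.4Δo; with Δo = 334 kJ/mol that is -802 kJ/mol.
Pairing penalty: 3 pairs vs 1 in the high-spin reference → 2 extra × P = 498 kJ/mol.
Net CFSE = -802 + 498 = -304 kJ/mol.

-304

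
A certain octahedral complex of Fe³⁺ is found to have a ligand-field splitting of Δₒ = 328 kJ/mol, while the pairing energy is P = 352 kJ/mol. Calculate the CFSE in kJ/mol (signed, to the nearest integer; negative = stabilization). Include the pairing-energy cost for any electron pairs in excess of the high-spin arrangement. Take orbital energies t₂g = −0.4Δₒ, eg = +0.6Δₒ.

0

Fe³⁺: group 8, so d-count = 8 − 3 = 5.
With Δₒ < P the complex is high-spin.
Filling d⁵ accordingly: t₂g³ eg².
Orbital CFSE = 0.0Δₒ = 0.0 × 328 = 0 kJ/mol.
High-spin has no excess pairs, so no pairing correction applies.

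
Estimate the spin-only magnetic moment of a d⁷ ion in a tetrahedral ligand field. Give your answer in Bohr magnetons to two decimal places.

Tetrahedral fields are weak (Δₜ ≈ 4/9 Δₒ), so electrons fill high-spin.
Configuration: e^4 t2^3 → 3 unpaired electrons.
μ(spin-only) = √[3(3+2)] = √15 ≈ 3.87 Bohr magnetons.

3.87 Bohr magnetons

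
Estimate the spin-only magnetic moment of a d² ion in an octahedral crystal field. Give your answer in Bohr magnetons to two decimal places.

2.83 Bohr magnetons

For octahedral d² the high- and low-spin configurations coincide.
Configuration: t2g^2 e_g^0 → 2 unpaired electrons.
μ(spin-only) = √[2(2+2)] = √8 ≈ 2.83 Bohr magnetons.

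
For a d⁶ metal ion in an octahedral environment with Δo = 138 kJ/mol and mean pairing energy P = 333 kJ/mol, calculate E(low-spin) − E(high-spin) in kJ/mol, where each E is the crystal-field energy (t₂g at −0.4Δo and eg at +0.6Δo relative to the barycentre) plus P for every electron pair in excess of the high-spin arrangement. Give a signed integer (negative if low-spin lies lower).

390

High-spin: t₂g⁴ eg², CFSE = -0.4Δo = -55 kJ/mol.
Low-spin t₂g⁶ eg⁰ gives -2.4Δo = -331 kJ/mol, but forming 2 extra pairs costs 2P = 666 kJ/mol, so E(LS) = -331 + 666 = 335 kJ/mol.
E(LS) − E(HS) = 335 − (-55) = 390 kJ/mol.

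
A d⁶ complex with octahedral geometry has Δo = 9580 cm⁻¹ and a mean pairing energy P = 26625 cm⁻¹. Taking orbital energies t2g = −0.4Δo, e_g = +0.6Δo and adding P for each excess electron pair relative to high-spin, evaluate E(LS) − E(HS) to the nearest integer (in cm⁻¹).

High-spin: t2g^4 e_g^2, CFSE = -0.4Δo = -3832 cm⁻¹.
Low-spin t2g^6 e_g^0 gives -2.4Δo = -22992 cm⁻¹, but forming 2 extra pairs costs 2P = 53250 cm⁻¹, so E(LS) = -22992 + 53250 = 30258 cm⁻¹.
Thus E(LS) − E(HS) = 34090 cm⁻¹.

34090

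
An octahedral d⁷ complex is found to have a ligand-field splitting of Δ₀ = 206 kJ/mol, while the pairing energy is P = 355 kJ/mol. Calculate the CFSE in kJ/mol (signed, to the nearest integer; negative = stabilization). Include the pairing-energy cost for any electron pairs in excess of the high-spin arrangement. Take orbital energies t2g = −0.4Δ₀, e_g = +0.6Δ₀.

-165

Here Δ₀ < P (206 < 355), so the high-spin state is favoured.
Configuration: t2g^5 e_g^2.
Orbital CFSE = -0.8Δ₀ = -0.8 × 206 = -165 kJ/mol.
High-spin has no excess pairs, so no pairing correction applies.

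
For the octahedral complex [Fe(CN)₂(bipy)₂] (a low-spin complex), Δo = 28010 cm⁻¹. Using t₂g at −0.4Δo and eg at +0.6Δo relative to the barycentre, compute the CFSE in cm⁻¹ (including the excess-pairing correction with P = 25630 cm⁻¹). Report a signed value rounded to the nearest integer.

-15964

Ligand charges: 2×(-1) from CN⁻ and 2×(+0) from bipy sum to -2; with overall charge +0, Fe is +2.
Fe²⁺: group 8, so d-count = 8 − 2 = 6.
Electron filling gives t₂g⁶ eg⁰.
The orbital stabilization is -2.4Δo = -2.4 × 28010 = -67224 cm⁻¹.
Relative to high-spin t₂g⁴ eg² (1 paired), the low-spin configuration has 2 additional pairs, contributing +2 × 25630 = +51260 cm⁻¹.
Net CFSE = -67224 + 51260 = -15964 cm⁻¹.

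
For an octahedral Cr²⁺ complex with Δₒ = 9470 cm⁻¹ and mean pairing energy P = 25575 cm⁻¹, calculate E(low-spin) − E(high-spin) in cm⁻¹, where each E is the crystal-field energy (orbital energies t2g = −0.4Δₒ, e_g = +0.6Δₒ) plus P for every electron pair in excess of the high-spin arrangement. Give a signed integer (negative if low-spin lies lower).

16105

Cr sits in group 6; removing 2 electrons leaves Cr²⁺ with 6 − 2 = 4 d electrons.
In the high-spin limit (t2g^3 e_g^1) the orbital term is -0.6Δₒ = -5682 cm⁻¹, with no excess pairing.
For low-spin the configuration is t2g^4 e_g^0: orbital energy -1.6 × 9470 = -15152 cm⁻¹, and 1 additional pair relative to high-spin adds 25575 cm⁻¹, giving 10423 cm⁻¹.
E(LS) − E(HS) = 10423 − (-5682) = 16105 cm⁻¹.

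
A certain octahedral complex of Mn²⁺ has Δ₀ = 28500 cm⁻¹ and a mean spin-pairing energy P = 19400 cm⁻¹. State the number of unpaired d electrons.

Mn is in group 7, so Mn²⁺ is d⁵ (7 − 2 = 5).
Δ₀ > P, so pairing is preferred: the ground state is low-spin.
Filling d⁵ accordingly: t2g^5 e_g^0.
Unpaired electrons: 1.

1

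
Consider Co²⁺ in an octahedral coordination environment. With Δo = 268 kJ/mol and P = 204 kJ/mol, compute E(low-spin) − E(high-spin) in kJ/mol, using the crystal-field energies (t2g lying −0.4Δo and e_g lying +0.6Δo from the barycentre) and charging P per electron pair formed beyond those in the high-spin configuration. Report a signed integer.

Co²⁺: group 9, so d-count = 9 − 2 = 7.
High-spin d⁷ fills as t2g^5 e_g^2 with CFSE 5(−0.4) + 2(+0.6) = -0.8Δo = -214 kJ/mol.
Low-spin: t2g^6 e_g^1, orbital CFSE = -1.8Δo = -482 kJ/mol; plus 1 excess pair × P = +204 kJ/mol; total -278 kJ/mol.
Thus E(LS) − E(HS) = -64 kJ/mol.

-64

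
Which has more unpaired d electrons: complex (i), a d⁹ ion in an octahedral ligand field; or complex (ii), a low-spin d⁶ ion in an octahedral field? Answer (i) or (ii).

(i)

(i): t2g^6 e_g^3 → 1 unpaired.
(ii): t₂g⁶ eg⁰ → 0 unpaired.
So (i) has more unpaired electrons.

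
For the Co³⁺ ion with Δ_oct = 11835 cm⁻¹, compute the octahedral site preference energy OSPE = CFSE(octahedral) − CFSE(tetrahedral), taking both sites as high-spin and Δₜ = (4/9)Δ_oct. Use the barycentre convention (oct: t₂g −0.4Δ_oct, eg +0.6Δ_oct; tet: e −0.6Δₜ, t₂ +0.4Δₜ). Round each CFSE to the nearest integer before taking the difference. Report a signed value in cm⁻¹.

Group 9 minus oxidation state +3 gives a d⁶ configuration for Co³⁺.
In an octahedral site d⁶ (HS) is t₂g⁴ eg², giving CFSE(oct) = -0.4Δ_oct = -4734 cm⁻¹.
Tetrahedral: e³ t₂³, CFSE = 3(−0.6) + 3(+0.4) = -0.6Δₜ = -0.6 × (4/9) × 11835 = -3156 cm⁻¹.
Subtracting, OSPE = -4734 − (-3156) = -1578 cm⁻¹.

-1578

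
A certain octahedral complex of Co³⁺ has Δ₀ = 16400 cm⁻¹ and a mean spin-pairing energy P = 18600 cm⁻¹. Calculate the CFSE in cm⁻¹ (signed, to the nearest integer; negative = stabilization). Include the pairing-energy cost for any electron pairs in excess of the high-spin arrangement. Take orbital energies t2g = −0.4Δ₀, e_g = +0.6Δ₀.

-6560

Co is in group 9, so Co³⁺ is d⁶ (9 − 3 = 6).
Since Δ₀ = 16400 cm⁻¹ < P = 18600 cm⁻¹, the complex adopts the high-spin configuration.
Filling d⁶ accordingly: t2g^4 e_g^2.
Orbital CFSE = -0.4Δ₀ = -0.4 × 16400 = -6560 cm⁻¹.
High-spin has no excess pairs, so no pairing correction applies.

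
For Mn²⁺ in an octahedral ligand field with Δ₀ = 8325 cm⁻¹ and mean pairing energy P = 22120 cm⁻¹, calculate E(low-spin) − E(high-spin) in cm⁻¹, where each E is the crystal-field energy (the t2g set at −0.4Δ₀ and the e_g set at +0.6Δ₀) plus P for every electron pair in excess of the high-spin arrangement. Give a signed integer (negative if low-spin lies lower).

Group 7 minus oxidation state +2 gives a d⁵ configuration for Mn²⁺.
In the high-spin limit (t2g^3 e_g^2) the orbital term is 0.0Δ₀ = 0 cm⁻¹, with no excess pairing.
Low-spin: t2g^5 e_g^0, orbital CFSE = -2.0Δ₀ = -16650 cm⁻¹; plus 2 excess pairs × P = +44240 cm⁻¹; total 27590 cm⁻¹.
The difference is 27590 − (0) = 27590 cm⁻¹, so high-spin lies lower.

27590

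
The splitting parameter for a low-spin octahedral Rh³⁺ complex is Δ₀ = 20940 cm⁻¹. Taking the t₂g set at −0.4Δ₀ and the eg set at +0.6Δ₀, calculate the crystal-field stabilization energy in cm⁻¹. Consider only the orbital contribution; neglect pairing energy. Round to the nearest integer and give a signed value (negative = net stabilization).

Rh is in group 9, so Rh³⁺ is d⁶ (9 − 3 = 6).
Configuration: t₂g⁶ eg⁰.
CFSE(orbital) = 6×(-0.4Δ₀) + 0×(0.6Δ₀) = -2.4Δ₀; with Δ₀ = 20940 cm⁻¹ that is -50256 cm⁻¹.

-50256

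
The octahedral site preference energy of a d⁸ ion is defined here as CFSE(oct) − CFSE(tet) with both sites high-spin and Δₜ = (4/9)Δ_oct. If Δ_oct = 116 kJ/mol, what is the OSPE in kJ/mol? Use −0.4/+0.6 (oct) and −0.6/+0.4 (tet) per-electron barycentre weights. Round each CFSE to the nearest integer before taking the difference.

-98

Octahedral high-spin t₂g⁶ eg²: CFSE = -1.2 × 116 = -139 kJ/mol.
In a tetrahedral site the filling is e⁴ t₂⁴: CFSE(tet) = -0.8Δₜ = -0.8 × (4/9)(116) = -41 kJ/mol.
OSPE = -139 − (-41) = -98 kJ/mol.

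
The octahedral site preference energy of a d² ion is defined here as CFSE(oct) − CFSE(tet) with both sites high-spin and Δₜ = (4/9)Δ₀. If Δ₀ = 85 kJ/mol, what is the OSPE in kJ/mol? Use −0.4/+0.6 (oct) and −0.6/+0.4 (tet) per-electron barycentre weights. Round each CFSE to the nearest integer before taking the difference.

Octahedral high-spin t₂g² eg⁰: CFSE = -0.8 × 85 = -68 kJ/mol.
Tetrahedral e² t₂⁰ gives -1.2Δₜ = -1.2 × (4/9) × 85 = -45 kJ/mol.
OSPE = -68 − (-45) = -23 kJ/mol.

-23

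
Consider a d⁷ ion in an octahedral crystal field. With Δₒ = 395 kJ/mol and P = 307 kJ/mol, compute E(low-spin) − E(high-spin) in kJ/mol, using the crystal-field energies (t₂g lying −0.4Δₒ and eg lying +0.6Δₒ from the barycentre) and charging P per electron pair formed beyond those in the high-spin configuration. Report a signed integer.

-88

High-spin d⁷ fills as t₂g⁵ eg² with CFSE 5(−0.4) + 2(+0.6) = -0.8Δₒ = -316 kJ/mol.
Low-spin t₂g⁶ eg¹ gives -1.8Δₒ = -711 kJ/mol, but forming 1 extra pair costs 1P = 307 kJ/mol, so E(LS) = -711 + 307 = -404 kJ/mol.
E(LS) − E(HS) = -404 − (-316) = -88 kJ/mol.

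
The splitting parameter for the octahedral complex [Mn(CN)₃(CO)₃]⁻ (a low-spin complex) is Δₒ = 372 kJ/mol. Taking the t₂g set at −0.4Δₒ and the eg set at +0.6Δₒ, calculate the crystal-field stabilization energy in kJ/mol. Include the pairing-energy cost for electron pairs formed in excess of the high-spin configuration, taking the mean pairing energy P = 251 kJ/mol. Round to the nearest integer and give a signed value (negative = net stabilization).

-242

Ligand charges: 3×(-1) from CN⁻ and 3×(+0) from CO sum to -3; with overall charge -1, Mn is +2.
Mn sits in group 7; removing 2 electrons leaves Mn²⁺ with 7 − 2 = 5 d electrons.
The d⁵ electrons fill as t₂g⁵ eg⁰.
CFSE(orbital) = 5×(-0.4Δₒ) + 0×(0.6Δₒ) = -2.0Δₒ; with Δₒ = 372 kJ/mol that is -744 kJ/mol.
Relative to high-spin t₂g³ eg² (0 paired), the low-spin configuration has 2 additional pairs, contributing +2 × 251 = +502 kJ/mol.
Overall CFSE = -744 + 502 = -242 kJ/mol.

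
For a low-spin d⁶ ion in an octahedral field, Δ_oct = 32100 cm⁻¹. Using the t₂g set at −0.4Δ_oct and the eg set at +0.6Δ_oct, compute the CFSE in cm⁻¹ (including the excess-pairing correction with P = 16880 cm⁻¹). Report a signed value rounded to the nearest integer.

-43280

The d⁶ electrons fill as t₂g⁶ eg⁰.
Orbital CFSE = 6(-0.4) + 0(0.6) = -2.4Δ_oct = -2.4 × 32100 = -77040 cm⁻¹.
Relative to high-spin t₂g⁴ eg² (1 paired), the low-spin configuration has 2 additional pairs, contributing +2 × 16880 = +33760 cm⁻¹.
Overall CFSE = -77040 + 33760 = -43280 cm⁻¹.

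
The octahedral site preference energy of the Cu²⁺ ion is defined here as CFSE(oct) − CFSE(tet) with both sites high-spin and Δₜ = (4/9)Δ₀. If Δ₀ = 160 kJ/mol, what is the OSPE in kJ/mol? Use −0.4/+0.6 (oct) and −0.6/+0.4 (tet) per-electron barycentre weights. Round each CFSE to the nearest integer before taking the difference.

-68

Cu is in group 11, so Cu²⁺ is d⁹ (11 − 2 = 9).
In an octahedral site d⁹ (HS) is t₂g⁶ eg³, giving CFSE(oct) = -0.6Δ₀ = -96 kJ/mol.
Tetrahedral e⁴ t₂⁵ gives -0.4Δₜ = -0.4 × (4/9) × 160 = -28 kJ/mol.
OSPE = -96 − (-28) = -68 kJ/mol.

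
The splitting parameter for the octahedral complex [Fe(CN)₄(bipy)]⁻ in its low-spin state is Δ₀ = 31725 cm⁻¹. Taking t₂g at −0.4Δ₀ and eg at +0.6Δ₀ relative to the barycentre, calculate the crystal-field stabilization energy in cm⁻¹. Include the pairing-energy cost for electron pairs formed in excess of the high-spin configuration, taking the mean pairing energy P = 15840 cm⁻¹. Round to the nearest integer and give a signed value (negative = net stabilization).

Ligand charges: 4×(-1) from CN⁻ and 1×(+0) from bipy sum to -4; with overall charge -1, Fe is +3.
Group 8 minus oxidation state +3 gives a d⁵ configuration for Fe³⁺.
Electron filling gives t₂g⁵ eg⁰.
CFSE(orbital) = 5×(-0.4Δ₀) + 0×(0.6Δ₀) = -2.0Δ₀; with Δ₀ = 31725 cm⁻¹ that is -63450 cm⁻¹.
High-spin d⁵ would be t₂g³ eg² with 0 pairs; low-spin has 2, so 2 excess pairs cost +2P = +31680 cm⁻¹.
Net CFSE = -63450 + 31680 = -31770 cm⁻¹.

-31770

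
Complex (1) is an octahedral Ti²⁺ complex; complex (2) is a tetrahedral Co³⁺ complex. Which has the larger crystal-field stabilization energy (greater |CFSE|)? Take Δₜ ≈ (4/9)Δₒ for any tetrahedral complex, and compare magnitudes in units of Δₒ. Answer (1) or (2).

(1): Ti sits in group 4; removing 2 electrons leaves Ti²⁺ with 4 − 2 = 2 d electrons; t2g^2 e_g^0, CFSE = -0.8Δₒ.
(2): Co is in group 9, so Co³⁺ is d⁶ (9 − 3 = 6); With tetrahedral geometry the complex is necessarily high-spin; e³ t₂³, CFSE = -0.6Δₜ ≈ -0.27Δₒ.
So (1) has the larger |CFSE|.

(1)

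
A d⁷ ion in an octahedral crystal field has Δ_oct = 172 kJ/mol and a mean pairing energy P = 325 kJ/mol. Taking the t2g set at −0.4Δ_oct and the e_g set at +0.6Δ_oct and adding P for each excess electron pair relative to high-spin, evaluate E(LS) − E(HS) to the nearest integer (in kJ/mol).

153

High-spin d⁷ fills as t2g^5 e_g^2 with CFSE 5(−0.4) + 2(+0.6) = -0.8Δ_oct = -138 kJ/mol.
Low-spin t2g^6 e_g^1 gives -1.8Δ_oct = -310 kJ/mol, but forming 1 extra pair costs 1P = 325 kJ/mol, so E(LS) = -310 + 325 = 15 kJ/mol.
E(LS) − E(HS) = 15 − (-138) = 153 kJ/mol.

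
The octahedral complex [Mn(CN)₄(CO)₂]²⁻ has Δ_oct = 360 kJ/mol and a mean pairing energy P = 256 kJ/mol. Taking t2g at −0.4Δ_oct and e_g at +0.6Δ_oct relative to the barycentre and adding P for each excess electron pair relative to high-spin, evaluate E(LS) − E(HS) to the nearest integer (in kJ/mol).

-208

Ligand charges: 4×(-1) from CN⁻ and 2×(+0) from CO sum to -4; with overall charge -2, Mn is +2.
Group 7 minus oxidation state +2 gives a d⁵ configuration for Mn²⁺.
In the high-spin limit (t2g^3 e_g^2) the orbital term is 0.0Δ_oct = 0 kJ/mol, with no excess pairing.
Low-spin t2g^5 e_g^0 gives -2.0Δ_oct = -720 kJ/mol, but forming 2 extra pairs costs 2P = 512 kJ/mol, so E(LS) = -720 + 512 = -208 kJ/mol.
The difference is -208 − (0) = -208 kJ/mol, so low-spin lies lower.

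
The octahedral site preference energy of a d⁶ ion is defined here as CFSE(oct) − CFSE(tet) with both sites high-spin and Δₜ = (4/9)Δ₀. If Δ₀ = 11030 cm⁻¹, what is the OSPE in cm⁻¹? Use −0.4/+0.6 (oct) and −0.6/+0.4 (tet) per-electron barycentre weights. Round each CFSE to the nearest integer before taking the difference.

Octahedral high-spin t₂g⁴ eg²: CFSE = -0.4 × 11030 = -4412 cm⁻¹.
Tetrahedral e³ t₂³ gives -0.6Δₜ = -0.6 × (4/9) × 11030 = -2941 cm⁻¹.
OSPE = -4412 − (-2941) = -1471 cm⁻¹.

-1471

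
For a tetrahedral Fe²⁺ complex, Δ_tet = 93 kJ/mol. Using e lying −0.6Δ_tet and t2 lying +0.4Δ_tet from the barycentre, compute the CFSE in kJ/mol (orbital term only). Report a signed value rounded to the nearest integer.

Fe sits in group 8; removing 2 electrons leaves Fe²⁺ with 8 − 2 = 6 d electrons.
With tetrahedral geometry the complex is necessarily high-spin.
The d⁶ electrons fill as e^3 t2^3.
The orbital stabilization is -0.6Δ_tet = -0.6 × 93 = -56 kJ/mol.

-56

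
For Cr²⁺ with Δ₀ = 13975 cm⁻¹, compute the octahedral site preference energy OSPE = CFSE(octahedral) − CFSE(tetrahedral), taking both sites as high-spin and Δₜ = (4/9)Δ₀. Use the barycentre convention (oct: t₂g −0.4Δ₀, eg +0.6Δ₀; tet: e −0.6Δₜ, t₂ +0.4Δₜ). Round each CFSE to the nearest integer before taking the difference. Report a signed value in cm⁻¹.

Group 6 minus oxidation state +2 gives a d⁴ configuration for Cr²⁺.
Octahedral high-spin t₂g³ eg¹: CFSE = -0.6 × 13975 = -8385 cm⁻¹.
Tetrahedral: e² t₂², CFSE = 2(−0.6) + 2(+0.4) = -0.4Δₜ = -0.4 × (4/9) × 13975 = -2484 cm⁻¹.
Subtracting, OSPE = -8385 − (-2484) = -5901 cm⁻¹.

-5901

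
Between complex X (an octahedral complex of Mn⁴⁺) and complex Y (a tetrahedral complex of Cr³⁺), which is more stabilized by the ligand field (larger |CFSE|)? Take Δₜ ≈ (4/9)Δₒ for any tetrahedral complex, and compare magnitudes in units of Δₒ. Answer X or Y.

X

X: Mn is in group 7, so Mn⁴⁺ is d³ (7 − 4 = 3); t₂g³ eg⁰, CFSE = -1.2Δₒ.
Y: Cr sits in group 6; removing 3 electrons leaves Cr³⁺ with 6 − 3 = 3 d electrons; With tetrahedral geometry the complex is necessarily high-spin; e^2 t2^1, CFSE = -0.8Δₜ ≈ -0.36Δₒ.
So X has the larger |CFSE|.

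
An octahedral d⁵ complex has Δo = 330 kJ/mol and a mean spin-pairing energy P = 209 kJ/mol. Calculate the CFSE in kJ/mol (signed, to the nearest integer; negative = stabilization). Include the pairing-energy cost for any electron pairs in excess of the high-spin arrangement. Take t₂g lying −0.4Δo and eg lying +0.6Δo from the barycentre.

With Δo > P the complex is low-spin.
That gives t₂g⁵ eg⁰.
Orbital CFSE = -2.0Δo = -2.0 × 330 = -660 kJ/mol.
Excess pairs vs high-spin: 2 − 0 = 2; pairing cost = +418 kJ/mol.
Net CFSE = -660 + 418 = -242 kJ/mol.

-242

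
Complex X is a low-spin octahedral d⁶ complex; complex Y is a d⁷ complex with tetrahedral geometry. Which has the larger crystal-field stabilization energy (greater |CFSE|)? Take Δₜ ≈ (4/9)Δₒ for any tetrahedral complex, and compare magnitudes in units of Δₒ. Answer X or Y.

X

X: t₂g⁶ eg⁰, CFSE = -2.4Δₒ.
Y: Tetrahedral fields are weak (Δₜ ≈ 4/9 Δₒ), so electrons fill high-spin; e^4 t2^3, CFSE = -1.2Δₜ ≈ -0.53Δₒ.
So X has the larger |CFSE|.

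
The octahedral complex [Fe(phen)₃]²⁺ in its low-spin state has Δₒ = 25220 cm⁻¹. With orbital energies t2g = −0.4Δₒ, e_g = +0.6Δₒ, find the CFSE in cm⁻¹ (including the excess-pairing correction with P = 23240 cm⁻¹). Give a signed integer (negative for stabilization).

-14048

phen is neutral, so the +2 overall charge sits on Fe: oxidation state +2.
Group 8 minus oxidation state +2 gives a d⁶ configuration for Fe²⁺.
Configuration: t2g^6 e_g^0.
The orbital stabilization is -2.4Δₒ = -2.4 × 25220 = -60528 cm⁻¹.
Pairing penalty: 3 pairs vs 1 in the high-spin reference → 2 extra × P = 46480 cm⁻¹.
Overall CFSE = -60528 + 46480 = -14048 cm⁻¹.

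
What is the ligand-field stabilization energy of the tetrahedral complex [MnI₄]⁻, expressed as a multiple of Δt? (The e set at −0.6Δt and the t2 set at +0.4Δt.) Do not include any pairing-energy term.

-0.4 Δt

Each I⁻ contributes -1; 4 × (-1) = -4. With overall charge -1, Mn is in the +3 oxidation state.
Group 7 minus oxidation state +3 gives a d⁴ configuration for Mn³⁺.
With tetrahedral geometry the complex is necessarily high-spin.
Configuration: e^2 t2^2.
CFSE = 2(-0.6Δt) + 2(0.4Δt) = -1.2Δt + 0.8Δt = -0.4Δt.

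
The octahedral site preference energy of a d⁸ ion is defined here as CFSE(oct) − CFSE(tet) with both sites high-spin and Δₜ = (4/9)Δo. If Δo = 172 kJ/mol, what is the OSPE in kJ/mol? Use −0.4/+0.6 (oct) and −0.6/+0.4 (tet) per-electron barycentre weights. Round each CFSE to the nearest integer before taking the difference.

In an octahedral site d⁸ (HS) is t₂g⁶ eg², giving CFSE(oct) = -1.2Δo = -206 kJ/mol.
Tetrahedral e⁴ t₂⁴ gives -0.8Δₜ = -0.8 × (4/9) × 172 = -61 kJ/mol.
Subtracting, OSPE = -206 − (-61) = -145 kJ/mol.

-145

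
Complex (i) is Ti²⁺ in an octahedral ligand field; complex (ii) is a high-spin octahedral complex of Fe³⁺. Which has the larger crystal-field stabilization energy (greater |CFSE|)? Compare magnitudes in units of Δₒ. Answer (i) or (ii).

(i): Ti sits in group 4; removing 2 electrons leaves Ti²⁺ with 4 − 2 = 2 d electrons; For octahedral d² the high- and low-spin configurations coincide; t₂g² eg⁰, CFSE = -0.8Δₒ.
(ii): Fe sits in group 8; removing 3 electrons leaves Fe³⁺ with 8 − 3 = 5 d electrons; t₂g³ eg², CFSE = 0.0Δₒ.
So (i) has the larger |CFSE|.

(i)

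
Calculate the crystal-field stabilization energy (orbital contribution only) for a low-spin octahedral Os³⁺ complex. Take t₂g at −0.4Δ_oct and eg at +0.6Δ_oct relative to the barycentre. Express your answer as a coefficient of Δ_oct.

Os³⁺: group 8, so d-count = 8 − 3 = 5.
Configuration: t₂g⁵ eg⁰.
CFSE = 5(-0.4Δ_oct) + 0(0.6Δ_oct) = -2.0Δ_oct + 0.0Δ_oct = -2.0Δ_oct.

-2.0 Δ_oct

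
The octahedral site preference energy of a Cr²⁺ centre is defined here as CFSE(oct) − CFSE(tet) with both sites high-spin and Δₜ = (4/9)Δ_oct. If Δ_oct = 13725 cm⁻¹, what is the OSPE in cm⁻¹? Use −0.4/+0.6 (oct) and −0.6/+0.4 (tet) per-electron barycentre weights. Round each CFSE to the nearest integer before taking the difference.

Cr sits in group 6; removing 2 electrons leaves Cr²⁺ with 6 − 2 = 4 d electrons.
Octahedral (high-spin): t₂g³ eg¹, CFSE = 3(−0.4) + 1(+0.6) = -0.6Δ_oct = -0.6 × 13725 = -8235 cm⁻¹.
Tetrahedral: e² t₂², CFSE = 2(−0.6) + 2(+0.4) = -0.4Δₜ = -0.4 × (4/9) × 13725 = -2440 cm⁻¹.
OSPE = -8235 − (-2440) = -5795 cm⁻¹.

-5795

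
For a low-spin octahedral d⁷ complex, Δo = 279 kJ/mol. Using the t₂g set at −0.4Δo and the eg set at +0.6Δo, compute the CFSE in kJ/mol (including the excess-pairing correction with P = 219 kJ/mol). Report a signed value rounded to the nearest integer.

Electron filling gives t₂g⁶ eg¹.
The orbital stabilization is -1.8Δo = -1.8 × 279 = -502 kJ/mol.
Pairing penalty: 3 pairs vs 2 in the high-spin reference → 1 extra × P = 219 kJ/mol.
Net CFSE = -502 + 219 = -283 kJ/mol.

-283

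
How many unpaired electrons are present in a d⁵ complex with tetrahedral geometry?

5

With tetrahedral geometry the complex is necessarily high-spin.
Configuration: e² t₂³, giving 5 unpaired electrons.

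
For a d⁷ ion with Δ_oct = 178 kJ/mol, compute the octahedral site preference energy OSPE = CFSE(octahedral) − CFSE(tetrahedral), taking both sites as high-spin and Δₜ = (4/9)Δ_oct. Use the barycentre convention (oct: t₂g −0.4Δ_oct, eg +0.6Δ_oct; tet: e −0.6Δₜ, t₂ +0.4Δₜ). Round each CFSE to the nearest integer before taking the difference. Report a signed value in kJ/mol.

Octahedral (high-spin): t2g^5 e_g^2, CFSE = 5(−0.4) + 2(+0.6) = -0.8Δ_oct = -0.8 × 178 = -142 kJ/mol.
Tetrahedral e^4 t2^3 gives -1.2Δₜ = -1.2 × (4/9) × 178 = -95 kJ/mol.
OSPE = CFSE(oct) − CFSE(tet) = -142 − (-95) = -47 kJ/mol.

-47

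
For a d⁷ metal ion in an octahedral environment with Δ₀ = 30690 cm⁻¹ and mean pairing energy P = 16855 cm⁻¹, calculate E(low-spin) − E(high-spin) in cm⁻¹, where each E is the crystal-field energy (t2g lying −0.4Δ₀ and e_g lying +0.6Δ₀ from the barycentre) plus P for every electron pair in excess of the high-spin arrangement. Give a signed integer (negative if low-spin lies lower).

In the high-spin limit (t2g^5 e_g^2) the orbital term is -0.8Δ₀ = -24552 cm⁻¹, with no excess pairing.
Low-spin t2g^6 e_g^1 gives -1.8Δ₀ = -55242 cm⁻¹, but forming 1 extra pair costs 1P = 16855 cm⁻¹, so E(LS) = -55242 + 16855 = -38387 cm⁻¹.
E(LS) − E(HS) = -38387 − (-24552) = -13835 cm⁻¹.

-13835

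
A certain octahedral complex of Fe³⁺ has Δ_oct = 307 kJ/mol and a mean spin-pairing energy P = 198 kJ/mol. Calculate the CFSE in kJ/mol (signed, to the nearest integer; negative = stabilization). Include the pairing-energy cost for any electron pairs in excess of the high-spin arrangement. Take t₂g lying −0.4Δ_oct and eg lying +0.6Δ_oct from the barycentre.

Fe sits in group 8; removing 3 electrons leaves Fe³⁺ with 8 − 3 = 5 d electrons.
With Δ_oct > P the complex is low-spin.
Configuration: t₂g⁵ eg⁰.
Orbital CFSE = -2.0Δ_oct = -2.0 × 307 = -614 kJ/mol.
Excess pairs vs high-spin: 2 − 0 = 2; pairing cost = +396 kJ/mol.
Net CFSE = -614 + 396 = -218 kJ/mol.

-218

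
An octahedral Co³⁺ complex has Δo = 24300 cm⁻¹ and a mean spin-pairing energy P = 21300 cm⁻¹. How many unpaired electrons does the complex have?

0

Co is in group 9, so Co³⁺ is d⁶ (9 − 3 = 6).
With Δo > P the complex is low-spin.
Filling d⁶ accordingly: t₂g⁶ eg⁰.
Unpaired electrons: 0.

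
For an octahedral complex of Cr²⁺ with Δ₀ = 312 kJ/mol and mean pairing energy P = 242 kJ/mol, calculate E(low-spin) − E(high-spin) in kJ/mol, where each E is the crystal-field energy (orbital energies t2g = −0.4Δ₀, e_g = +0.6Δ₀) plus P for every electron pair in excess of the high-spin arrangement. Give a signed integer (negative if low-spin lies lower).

-70

Group 6 minus oxidation state +2 gives a d⁴ configuration for Cr²⁺.
High-spin d⁴ fills as t2g^3 e_g^1 with CFSE 3(−0.4) + 1(+0.6) = -0.6Δ₀ = -187 kJ/mol.
For low-spin the configuration is t2g^4 e_g^0: orbital energy -1.6 × 312 = -499 kJ/mol, and 1 additional pair relative to high-spin adds 242 kJ/mol, giving -257 kJ/mol.
E(LS) − E(HS) = -257 − (-187) = -70 kJ/mol.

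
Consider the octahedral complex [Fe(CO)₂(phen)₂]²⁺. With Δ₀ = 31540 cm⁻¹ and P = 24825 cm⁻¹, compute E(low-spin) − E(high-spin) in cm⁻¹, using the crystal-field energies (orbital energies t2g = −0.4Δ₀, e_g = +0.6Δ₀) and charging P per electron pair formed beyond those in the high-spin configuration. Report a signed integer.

-13430

Ligand charges: 2×(+0) from CO and 2×(+0) from phen sum to +0; with overall charge +2, Fe is +2.
Fe is in group 8, so Fe²⁺ is d⁶ (8 − 2 = 6).
High-spin: t2g^4 e_g^2, CFSE = -0.4Δ₀ = -12616 cm⁻¹.
Low-spin t2g^6 e_g^0 gives -2.4Δ₀ = -75696 cm⁻¹, but forming 2 extra pairs costs 2P = 49650 cm⁻¹, so E(LS) = -75696 + 49650 = -26046 cm⁻¹.
The difference is -26046 − (-12616) = -13430 cm⁻¹, so low-spin lies lower.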